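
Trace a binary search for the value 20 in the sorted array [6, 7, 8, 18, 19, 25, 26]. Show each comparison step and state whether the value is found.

Binary search for 20 in [6, 7, 8, 18, 19, 25, 26]:

lo=0, hi=6, mid=3, arr[mid]=18 -> 18 < 20, search right half
lo=4, hi=6, mid=5, arr[mid]=25 -> 25 > 20, search left half
lo=4, hi=4, mid=4, arr[mid]=19 -> 19 < 20, search right half
lo=5 > hi=4, target 20 not found

Binary search determines that 20 is not in the array after 3 comparisons. The search space was exhausted without finding the target.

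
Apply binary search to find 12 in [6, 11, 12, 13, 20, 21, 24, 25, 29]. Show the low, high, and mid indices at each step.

Binary search for 12 in [6, 11, 12, 13, 20, 21, 24, 25, 29]:

lo=0, hi=8, mid=4, arr[mid]=20 -> 20 > 12, search left half
lo=0, hi=3, mid=1, arr[mid]=11 -> 11 < 12, search right half
lo=2, hi=3, mid=2, arr[mid]=12 -> Found target at index 2!

Binary search finds 12 at index 2 after 3 comparisons. The search repeatedly halves the search space by comparing with the middle element.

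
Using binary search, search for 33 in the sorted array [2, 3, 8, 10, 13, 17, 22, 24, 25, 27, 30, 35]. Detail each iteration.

Binary search for 33 in [2, 3, 8, 10, 13, 17, 22, 24, 25, 27, 30, 35]:

lo=0, hi=11, mid=5, arr[mid]=17 -> 17 < 33, search right half
lo=6, hi=11, mid=8, arr[mid]=25 -> 25 < 33, search right half
lo=9, hi=11, mid=10, arr[mid]=30 -> 30 < 33, search right half
lo=11, hi=11, mid=11, arr[mid]=35 -> 35 > 33, search left half
lo=11 > hi=10, target 33 not found

Binary search determines that 33 is not in the array after 4 comparisons. The search space was exhausted without finding the target.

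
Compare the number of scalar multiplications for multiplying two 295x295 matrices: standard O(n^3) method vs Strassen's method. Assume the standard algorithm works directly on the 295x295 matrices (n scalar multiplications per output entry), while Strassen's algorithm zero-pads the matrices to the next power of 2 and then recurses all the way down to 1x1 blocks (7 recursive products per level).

Matrix multiplication for 295x295 matrices:

Strassen's algorithm requires power-of-2 dimensions. Pad 295x295 to 512x512 (next power of 2).

Standard algorithm: 295^3 = 25672375 multiplications
Strassen's algorithm: 7^(log2(512)) = 7^9 = 40353607 multiplications
Difference: 25672375 - 40353607 = -14681232 (Strassen uses MORE here due to padding overhead — for small or just-over-power-of-2 n, padding can outweigh the per-level savings)

Standard: 25672375 multiplications (295^3). Strassen: 40353607 multiplications (7^9, after padding to 512x512). Strassen reduces 8 recursive multiplications to 7 at each level.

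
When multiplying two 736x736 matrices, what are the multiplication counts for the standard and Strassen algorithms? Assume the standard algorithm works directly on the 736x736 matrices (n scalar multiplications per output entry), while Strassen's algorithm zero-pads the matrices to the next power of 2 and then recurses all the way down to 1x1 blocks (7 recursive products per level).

Matrix multiplication for 736x736 matrices:

Strassen's algorithm requires power-of-2 dimensions. Pad 736x736 to 1024x1024 (next power of 2).

Standard algorithm: 736^3 = 398688256 multiplications
Strassen's algorithm: 7^(log2(1024)) = 7^10 = 282475249 multiplications
Savings: 398688256 - 282475249 = 116213007 multiplications

Standard: 398688256 multiplications (736^3). Strassen: 282475249 multiplications (7^10, after padding to 1024x1024). Strassen reduces 8 recursive multiplications to 7 at each level.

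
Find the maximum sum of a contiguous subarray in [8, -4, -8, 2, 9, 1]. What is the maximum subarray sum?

Using Kadane's algorithm on [8, -4, -8, 2, 9, 1]:

Scanning through the array:
Position 1 (value -4): max_ending_here = 4, max_so_far = 8
Position 2 (value -8): max_ending_here = -4, max_so_far = 8
Position 3 (value 2): max_ending_here = 2, max_so_far = 8
Position 4 (value 9): max_ending_here = 11, max_so_far = 11
Position 5 (value 1): max_ending_here = 12, max_so_far = 12

Maximum subarray: [2, 9, 1]
Maximum sum: 12

The maximum subarray is [2, 9, 1] with sum 12. This subarray runs from index 3 to index 5.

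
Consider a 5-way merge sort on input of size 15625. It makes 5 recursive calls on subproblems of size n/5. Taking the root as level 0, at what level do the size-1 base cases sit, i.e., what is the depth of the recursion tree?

For divide and conquer with division factor 5:

Problem sizes at each level:
Level 0: 15625
Level 1: 3125
Level 2: 625
Level 3: 125
Level 4: 25
Level 5: 5
Level 6: 1

The root is level 0 and the size-1 base case is level 6 (the tree spans levels 0 through 6, i.e. 7 levels counting the root), so the depth is the number of divisions: log_5(15625) = 6

The recursion tree depth is log_5(15625) = 6. At each level, the problem size is divided by 5, so it takes 6 divisions to reduce to a base case of size 1. The algorithm makes 5 recursive calls at each level.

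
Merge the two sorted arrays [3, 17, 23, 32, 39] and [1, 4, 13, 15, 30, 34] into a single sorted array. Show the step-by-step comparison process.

Merging process:

Compare 3 vs 1: take 1 from right. Merged: [1]
Compare 3 vs 4: take 3 from left. Merged: [1, 3]
Compare 17 vs 4: take 4 from right. Merged: [1, 3, 4]
Compare 17 vs 13: take 13 from right. Merged: [1, 3, 4, 13]
Compare 17 vs 15: take 15 from right. Merged: [1, 3, 4, 13, 15]
Compare 17 vs 30: take 17 from left. Merged: [1, 3, 4, 13, 15, 17]
Compare 23 vs 30: take 23 from left. Merged: [1, 3, 4, 13, 15, 17, 23]
Compare 32 vs 30: take 30 from right. Merged: [1, 3, 4, 13, 15, 17, 23, 30]
Compare 32 vs 34: take 32 from left. Merged: [1, 3, 4, 13, 15, 17, 23, 30, 32]
Compare 39 vs 34: take 34 from right. Merged: [1, 3, 4, 13, 15, 17, 23, 30, 32, 34]
Append remaining from left: [39]. Merged: [1, 3, 4, 13, 15, 17, 23, 30, 32, 34, 39]

Final merged array: [1, 3, 4, 13, 15, 17, 23, 30, 32, 34, 39]
Total comparisons: 10

The merged array is [1, 3, 4, 13, 15, 17, 23, 30, 32, 34, 39], requiring 10 comparisons. The merge step runs in O(n) time where n is the total number of elements.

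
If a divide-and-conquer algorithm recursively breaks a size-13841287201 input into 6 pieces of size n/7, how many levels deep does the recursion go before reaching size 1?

For divide and conquer with division factor 7:

Problem sizes at each level:
Level 0: 13841287201
Level 1: 1977326743
Level 2: 282475249
Level 3: 40353607
Level 4: 5764801
Level 5: 823543
Level 6: 117649
Level 7: 16807
Level 8: 2401
Level 9: 343
Level 10: 49
Level 11: 7
Level 12: 1

The root is level 0 and the size-1 base case is level 12 (the tree spans levels 0 through 12, i.e. 13 levels counting the root), so the depth is the number of divisions: log_7(13841287201) = 12

The recursion tree depth is log_7(13841287201) = 12. At each level, the problem size is divided by 7, so it takes 12 divisions to reduce to a base case of size 1. The algorithm makes 6 recursive calls at each level.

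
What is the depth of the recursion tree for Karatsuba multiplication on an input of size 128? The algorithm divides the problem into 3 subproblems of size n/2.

For divide and conquer with division factor 2:

Problem sizes at each level:
Level 0: 128
Level 1: 64
Level 2: 32
Level 3: 16
Level 4: 8
Level 5: 4
Level 6: 2
Level 7: 1

The root is level 0 and the size-1 base case is level 7 (the tree spans levels 0 through 7, i.e. 8 levels counting the root), so the depth is the number of divisions: log_2(128) = 7

The recursion tree depth is log_2(128) = 7. At each level, the problem size is divided by 2, so it takes 7 divisions to reduce to a base case of size 1. The algorithm makes 3 recursive calls at each level.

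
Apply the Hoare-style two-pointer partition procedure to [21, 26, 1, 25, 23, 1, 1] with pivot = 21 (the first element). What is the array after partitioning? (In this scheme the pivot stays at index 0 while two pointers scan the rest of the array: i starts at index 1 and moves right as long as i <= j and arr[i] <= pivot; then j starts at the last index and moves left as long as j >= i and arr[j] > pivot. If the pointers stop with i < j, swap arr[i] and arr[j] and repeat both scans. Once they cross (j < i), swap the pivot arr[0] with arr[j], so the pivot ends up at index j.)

Hoare-style two-pointer partition with pivot = 21:

Initial array: [21, 26, 1, 25, 23, 1, 1]

Pointers start at i = 1, j = 6.
i stops at index 1 (arr[1]=26 > 21), j stops at index 6 (arr[6]=1 <= 21): swap arr[1] and arr[6], array becomes [21, 1, 1, 25, 23, 1, 26]
i stops at index 3 (arr[3]=25 > 21), j stops at index 5 (arr[5]=1 <= 21): swap arr[3] and arr[5], array becomes [21, 1, 1, 1, 23, 25, 26]
i ends at 4, j ends at 3: the pointers have crossed (j < i), so scanning stops.

Swap pivot arr[0] with arr[3] to place pivot at position 3: [1, 1, 1, 21, 23, 25, 26]
Pivot position: 3

After partitioning with pivot 21, the array becomes [1, 1, 1, 21, 23, 25, 26]. The pivot is placed at index 3. All elements to the left of the pivot are <= 21, and all elements to the right are > 21.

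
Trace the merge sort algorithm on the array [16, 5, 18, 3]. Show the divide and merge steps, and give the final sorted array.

Merge sort trace:

Split: [16, 5, 18, 3] -> [16, 5] and [18, 3]
  Split: [16, 5] -> [16] and [5]
  Merge: [16] + [5] -> [5, 16]
  Split: [18, 3] -> [18] and [3]
  Merge: [18] + [3] -> [3, 18]
Merge: [5, 16] + [3, 18] -> [3, 5, 16, 18]

Final sorted array: [3, 5, 16, 18]

The merge sort proceeds by recursively splitting the array and merging sorted halves.
After all merges, the sorted array is [3, 5, 16, 18].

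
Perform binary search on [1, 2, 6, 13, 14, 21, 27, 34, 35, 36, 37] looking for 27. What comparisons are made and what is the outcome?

Binary search for 27 in [1, 2, 6, 13, 14, 21, 27, 34, 35, 36, 37]:

lo=0, hi=10, mid=5, arr[mid]=21 -> 21 < 27, search right half
lo=6, hi=10, mid=8, arr[mid]=35 -> 35 > 27, search left half
lo=6, hi=7, mid=6, arr[mid]=27 -> Found target at index 6!

Binary search finds 27 at index 6 after 3 comparisons. The search repeatedly halves the search space by comparing with the middle element.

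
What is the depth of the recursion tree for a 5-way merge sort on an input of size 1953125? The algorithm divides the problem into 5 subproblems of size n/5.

For divide and conquer with division factor 5:

Problem sizes at each level:
Level 0: 1953125
Level 1: 390625
Level 2: 78125
Level 3: 15625
Level 4: 3125
Level 5: 625
Level 6: 125
Level 7: 25
Level 8: 5
Level 9: 1

The root is level 0 and the size-1 base case is level 9 (the tree spans levels 0 through 9, i.e. 10 levels counting the root), so the depth is the number of divisions: log_5(1953125) = 9

The recursion tree depth is log_5(1953125) = 9. At each level, the problem size is divided by 5, so it takes 9 divisions to reduce to a base case of size 1. The algorithm makes 5 recursive calls at each level.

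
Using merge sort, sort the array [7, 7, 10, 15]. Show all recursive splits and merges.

Merge sort trace:

Split: [7, 7, 10, 15] -> [7, 7] and [10, 15]
  Split: [7, 7] -> [7] and [7]
  Merge: [7] + [7] -> [7, 7]
  Split: [10, 15] -> [10] and [15]
  Merge: [10] + [15] -> [10, 15]
Merge: [7, 7] + [10, 15] -> [7, 7, 10, 15]

Final sorted array: [7, 7, 10, 15]

The merge sort proceeds by recursively splitting the array and merging sorted halves.
After all merges, the sorted array is [7, 7, 10, 15].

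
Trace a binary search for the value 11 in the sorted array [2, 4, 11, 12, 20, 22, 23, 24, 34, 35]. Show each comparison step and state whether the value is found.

Binary search for 11 in [2, 4, 11, 12, 20, 22, 23, 24, 34, 35]:

lo=0, hi=9, mid=4, arr[mid]=20 -> 20 > 11, search left half
lo=0, hi=3, mid=1, arr[mid]=4 -> 4 < 11, search right half
lo=2, hi=3, mid=2, arr[mid]=11 -> Found target at index 2!

Binary search finds 11 at index 2 after 3 comparisons. The search repeatedly halves the search space by comparing with the middle element.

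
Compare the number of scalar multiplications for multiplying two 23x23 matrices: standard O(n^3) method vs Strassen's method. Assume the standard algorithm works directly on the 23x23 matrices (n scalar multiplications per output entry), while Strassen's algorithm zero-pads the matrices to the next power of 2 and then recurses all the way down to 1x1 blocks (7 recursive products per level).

Matrix multiplication for 23x23 matrices:

Strassen's algorithm requires power-of-2 dimensions. Pad 23x23 to 32x32 (next power of 2).

Standard algorithm: 23^3 = 12167 multiplications
Strassen's algorithm: 7^(log2(32)) = 7^5 = 16807 multiplications
Difference: 12167 - 16807 = -4640 (Strassen uses MORE here due to padding overhead — for small or just-over-power-of-2 n, padding can outweigh the per-level savings)

Standard: 12167 multiplications (23^3). Strassen: 16807 multiplications (7^5, after padding to 32x32). Strassen reduces 8 recursive multiplications to 7 at each level.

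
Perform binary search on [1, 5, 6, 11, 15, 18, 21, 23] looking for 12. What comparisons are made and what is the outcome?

Binary search for 12 in [1, 5, 6, 11, 15, 18, 21, 23]:

lo=0, hi=7, mid=3, arr[mid]=11 -> 11 < 12, search right half
lo=4, hi=7, mid=5, arr[mid]=18 -> 18 > 12, search left half
lo=4, hi=4, mid=4, arr[mid]=15 -> 15 > 12, search left half
lo=4 > hi=3, target 12 not found

Binary search determines that 12 is not in the array after 3 comparisons. The search space was exhausted without finding the target.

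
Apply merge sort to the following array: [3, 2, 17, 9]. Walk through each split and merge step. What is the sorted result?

Merge sort trace:

Split: [3, 2, 17, 9] -> [3, 2] and [17, 9]
  Split: [3, 2] -> [3] and [2]
  Merge: [3] + [2] -> [2, 3]
  Split: [17, 9] -> [17] and [9]
  Merge: [17] + [9] -> [9, 17]
Merge: [2, 3] + [9, 17] -> [2, 3, 9, 17]

Final sorted array: [2, 3, 9, 17]

The merge sort proceeds by recursively splitting the array and merging sorted halves.
After all merges, the sorted array is [2, 3, 9, 17].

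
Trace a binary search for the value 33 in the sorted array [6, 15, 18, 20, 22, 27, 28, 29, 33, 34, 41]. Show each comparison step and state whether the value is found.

Binary search for 33 in [6, 15, 18, 20, 22, 27, 28, 29, 33, 34, 41]:

lo=0, hi=10, mid=5, arr[mid]=27 -> 27 < 33, search right half
lo=6, hi=10, mid=8, arr[mid]=33 -> Found target at index 8!

Binary search finds 33 at index 8 after 2 comparisons. The search repeatedly halves the search space by comparing with the middle element.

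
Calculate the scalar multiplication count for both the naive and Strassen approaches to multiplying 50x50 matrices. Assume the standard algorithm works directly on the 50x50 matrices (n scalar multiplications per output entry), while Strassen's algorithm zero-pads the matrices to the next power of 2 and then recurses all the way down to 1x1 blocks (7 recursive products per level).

Matrix multiplication for 50x50 matrices:

Strassen's algorithm requires power-of-2 dimensions. Pad 50x50 to 64x64 (next power of 2).

Standard algorithm: 50^3 = 125000 multiplications
Strassen's algorithm: 7^(log2(64)) = 7^6 = 117649 multiplications
Savings: 125000 - 117649 = 7351 multiplications

Standard: 125000 multiplications (50^3). Strassen: 117649 multiplications (7^6, after padding to 64x64). Strassen reduces 8 recursive multiplications to 7 at each level.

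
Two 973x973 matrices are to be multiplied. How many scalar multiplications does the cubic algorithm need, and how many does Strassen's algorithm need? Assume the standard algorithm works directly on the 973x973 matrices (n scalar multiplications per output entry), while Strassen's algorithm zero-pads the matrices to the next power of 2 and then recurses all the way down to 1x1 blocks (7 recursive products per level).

Matrix multiplication for 973x973 matrices:

Strassen's algorithm requires power-of-2 dimensions. Pad 973x973 to 1024x1024 (next power of 2).

Standard algorithm: 973^3 = 921167317 multiplications
Strassen's algorithm: 7^(log2(1024)) = 7^10 = 282475249 multiplications
Savings: 921167317 - 282475249 = 638692068 multiplications

Standard: 921167317 multiplications (973^3). Strassen: 282475249 multiplications (7^10, after padding to 1024x1024). Strassen reduces 8 recursive multiplications to 7 at each level.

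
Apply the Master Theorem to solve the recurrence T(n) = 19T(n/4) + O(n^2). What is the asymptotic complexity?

Master Theorem for T(n) = 19T(n/4) + O(n^2):

a = 19, b = 4, c = 2
log_b(a) = log_4(19) = 2.1240

Case 1: c = 2 < log_4(19) = 2.1240
T(n) = O(n^(log_4 19))

For T(n) = 19T(n/4) + O(n^2): log_4(19) = 2.1240. This is Case 1 of the Master Theorem (c < log_b(a), work dominated by leaves), giving O(n^(log_4 19)).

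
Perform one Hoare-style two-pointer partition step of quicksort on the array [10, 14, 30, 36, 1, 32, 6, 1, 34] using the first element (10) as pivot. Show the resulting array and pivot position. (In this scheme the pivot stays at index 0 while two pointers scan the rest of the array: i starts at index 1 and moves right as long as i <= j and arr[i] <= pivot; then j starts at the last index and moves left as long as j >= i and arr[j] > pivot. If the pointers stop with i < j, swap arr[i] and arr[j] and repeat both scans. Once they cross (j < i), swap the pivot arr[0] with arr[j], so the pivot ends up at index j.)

Hoare-style two-pointer partition with pivot = 10:

Initial array: [10, 14, 30, 36, 1, 32, 6, 1, 34]

Pointers start at i = 1, j = 8.
i stops at index 1 (arr[1]=14 > 10), j stops at index 7 (arr[7]=1 <= 10): swap arr[1] and arr[7], array becomes [10, 1, 30, 36, 1, 32, 6, 14, 34]
i stops at index 2 (arr[2]=30 > 10), j stops at index 6 (arr[6]=6 <= 10): swap arr[2] and arr[6], array becomes [10, 1, 6, 36, 1, 32, 30, 14, 34]
i stops at index 3 (arr[3]=36 > 10), j stops at index 4 (arr[4]=1 <= 10): swap arr[3] and arr[4], array becomes [10, 1, 6, 1, 36, 32, 30, 14, 34]
i ends at 4, j ends at 3: the pointers have crossed (j < i), so scanning stops.

Swap pivot arr[0] with arr[3] to place pivot at position 3: [1, 1, 6, 10, 36, 32, 30, 14, 34]
Pivot position: 3

After partitioning with pivot 10, the array becomes [1, 1, 6, 10, 36, 32, 30, 14, 34]. The pivot is placed at index 3. All elements to the left of the pivot are <= 10, and all elements to the right are > 10.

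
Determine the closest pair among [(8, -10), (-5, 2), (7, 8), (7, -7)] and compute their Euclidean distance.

Computing all pairwise distances among 4 points:

d((8, -10), (-5, 2)) = 17.6918
d((8, -10), (7, 8)) = 18.0278
d((8, -10), (7, -7)) = 3.1623 <-- minimum
d((-5, 2), (7, 8)) = 13.4164
d((-5, 2), (7, -7)) = 15.0
d((7, 8), (7, -7)) = 15.0

Closest pair: (8, -10) and (7, -7) with distance 3.1623

The closest pair is (8, -10) and (7, -7) with Euclidean distance 3.1623. For 4 points, brute-force pairwise comparison is shown above. For large n, the divide-and-conquer algorithm (sort by x, recurse on halves, check the dividing strip) achieves O(n log n).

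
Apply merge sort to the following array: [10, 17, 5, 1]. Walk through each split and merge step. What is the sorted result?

Merge sort trace:

Split: [10, 17, 5, 1] -> [10, 17] and [5, 1]
  Split: [10, 17] -> [10] and [17]
  Merge: [10] + [17] -> [10, 17]
  Split: [5, 1] -> [5] and [1]
  Merge: [5] + [1] -> [1, 5]
Merge: [10, 17] + [1, 5] -> [1, 5, 10, 17]

Final sorted array: [1, 5, 10, 17]

The merge sort proceeds by recursively splitting the array and merging sorted halves.
After all merges, the sorted array is [1, 5, 10, 17].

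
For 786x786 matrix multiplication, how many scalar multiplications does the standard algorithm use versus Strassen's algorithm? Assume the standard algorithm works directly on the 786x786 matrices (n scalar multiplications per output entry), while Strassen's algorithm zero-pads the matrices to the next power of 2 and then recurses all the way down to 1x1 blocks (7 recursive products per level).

Matrix multiplication for 786x786 matrices:

Strassen's algorithm requires power-of-2 dimensions. Pad 786x786 to 1024x1024 (next power of 2).

Standard algorithm: 786^3 = 485587656 multiplications
Strassen's algorithm: 7^(log2(1024)) = 7^10 = 282475249 multiplications
Savings: 485587656 - 282475249 = 203112407 multiplications

Standard: 485587656 multiplications (786^3). Strassen: 282475249 multiplications (7^10, after padding to 1024x1024). Strassen reduces 8 recursive multiplications to 7 at each level.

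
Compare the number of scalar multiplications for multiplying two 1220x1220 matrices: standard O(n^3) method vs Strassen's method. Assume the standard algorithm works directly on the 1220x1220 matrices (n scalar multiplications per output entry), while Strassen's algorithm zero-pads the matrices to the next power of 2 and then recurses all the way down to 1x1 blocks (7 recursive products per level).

Matrix multiplication for 1220x1220 matrices:

Strassen's algorithm requires power-of-2 dimensions. Pad 1220x1220 to 2048x2048 (next power of 2).

Standard algorithm: 1220^3 = 1815848000 multiplications
Strassen's algorithm: 7^(log2(2048)) = 7^11 = 1977326743 multiplications
Difference: 1815848000 - 1977326743 = -161478743 (Strassen uses MORE here due to padding overhead — for small or just-over-power-of-2 n, padding can outweigh the per-level savings)

Standard: 1815848000 multiplications (1220^3). Strassen: 1977326743 multiplications (7^11, after padding to 2048x2048). Strassen reduces 8 recursive multiplications to 7 at each level.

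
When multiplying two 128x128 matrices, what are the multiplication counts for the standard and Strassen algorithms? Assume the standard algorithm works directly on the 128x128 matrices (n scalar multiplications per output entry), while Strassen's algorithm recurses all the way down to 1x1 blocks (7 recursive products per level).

Matrix multiplication for 128x128 matrices:

Standard algorithm: 128^3 = 2097152 multiplications
Strassen's algorithm: 7^(log2(128)) = 7^7 = 823543 multiplications
Savings: 2097152 - 823543 = 1273609 multiplications

Standard: 2097152 multiplications (128^3). Strassen: 823543 multiplications (7^7). Strassen reduces 8 recursive multiplications to 7 at each level.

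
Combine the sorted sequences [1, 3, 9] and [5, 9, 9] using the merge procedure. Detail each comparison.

Merging process:

Compare 1 vs 5: take 1 from left. Merged: [1]
Compare 3 vs 5: take 3 from left. Merged: [1, 3]
Compare 9 vs 5: take 5 from right. Merged: [1, 3, 5]
Compare 9 vs 9: take 9 from left. Merged: [1, 3, 5, 9]
Append remaining from right: [9, 9]. Merged: [1, 3, 5, 9, 9, 9]

Final merged array: [1, 3, 5, 9, 9, 9]
Total comparisons: 4

The merged array is [1, 3, 5, 9, 9, 9], requiring 4 comparisons. The merge step runs in O(n) time where n is the total number of elements.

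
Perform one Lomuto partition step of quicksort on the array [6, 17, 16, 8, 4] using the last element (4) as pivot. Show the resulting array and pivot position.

Lomuto partition with pivot = 4:

Initial array: [6, 17, 16, 8, 4]

arr[0]=6 > 4: no swap
arr[1]=17 > 4: no swap
arr[2]=16 > 4: no swap
arr[3]=8 > 4: no swap

Place pivot at position 0: [4, 17, 16, 8, 6]
Pivot position: 0

After partitioning with pivot 4, the array becomes [4, 17, 16, 8, 6]. The pivot is placed at index 0. All elements to the left of the pivot are <= 4, and all elements to the right are > 4.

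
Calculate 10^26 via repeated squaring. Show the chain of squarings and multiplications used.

Computing 10^26 by squaring (build up from 10^1; each line after the first costs one multiplication):

10^1 = 10
10^2 = (10^1)^2 = 10^2 = 100
10^3 = 10 * 10^2 = 10 * 100 = 1000
10^6 = (10^3)^2 = 1000^2 = 1000000
10^12 = (10^6)^2 = 1000000^2 = 1000000000000
10^13 = 10 * 10^12 = 10 * 1000000000000 = 10000000000000
10^26 = (10^13)^2 = 10000000000000^2 = 100000000000000000000000000

Result: 100000000000000000000000000
Multiplications needed: 6 (6 lines after 10^1)

10^26 = 100000000000000000000000000. Using exponentiation by squaring, this requires 6 multiplications. The key idea: if the exponent is even, square the half-power; if odd, multiply by the base once.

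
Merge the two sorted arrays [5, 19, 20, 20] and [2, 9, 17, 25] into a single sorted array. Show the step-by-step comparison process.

Merging process:

Compare 5 vs 2: take 2 from right. Merged: [2]
Compare 5 vs 9: take 5 from left. Merged: [2, 5]
Compare 19 vs 9: take 9 from right. Merged: [2, 5, 9]
Compare 19 vs 17: take 17 from right. Merged: [2, 5, 9, 17]
Compare 19 vs 25: take 19 from left. Merged: [2, 5, 9, 17, 19]
Compare 20 vs 25: take 20 from left. Merged: [2, 5, 9, 17, 19, 20]
Compare 20 vs 25: take 20 from left. Merged: [2, 5, 9, 17, 19, 20, 20]
Append remaining from right: [25]. Merged: [2, 5, 9, 17, 19, 20, 20, 25]

Final merged array: [2, 5, 9, 17, 19, 20, 20, 25]
Total comparisons: 7

The merged array is [2, 5, 9, 17, 19, 20, 20, 25], requiring 7 comparisons. The merge step runs in O(n) time where n is the total number of elements.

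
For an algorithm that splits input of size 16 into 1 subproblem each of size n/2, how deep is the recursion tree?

For divide and conquer with division factor 2:

Problem sizes at each level:
Level 0: 16
Level 1: 8
Level 2: 4
Level 3: 2
Level 4: 1

The root is level 0 and the size-1 base case is level 4 (the tree spans levels 0 through 4, i.e. 5 levels counting the root), so the depth is the number of divisions: log_2(16) = 4

The recursion tree depth is log_2(16) = 4. At each level, the problem size is divided by 2, so it takes 4 divisions to reduce to a base case of size 1. The algorithm makes 1 recursive call at each level.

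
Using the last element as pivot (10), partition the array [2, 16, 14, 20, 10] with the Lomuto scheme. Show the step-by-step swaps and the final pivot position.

Lomuto partition with pivot = 10:

Initial array: [2, 16, 14, 20, 10]

arr[0]=2 <= 10: swap with position 0, array becomes [2, 16, 14, 20, 10]
arr[1]=16 > 10: no swap
arr[2]=14 > 10: no swap
arr[3]=20 > 10: no swap

Place pivot at position 1: [2, 10, 14, 20, 16]
Pivot position: 1

After partitioning with pivot 10, the array becomes [2, 10, 14, 20, 16]. The pivot is placed at index 1. All elements to the left of the pivot are <= 10, and all elements to the right are > 10.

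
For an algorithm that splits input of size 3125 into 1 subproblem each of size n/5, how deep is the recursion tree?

For divide and conquer with division factor 5:

Problem sizes at each level:
Level 0: 3125
Level 1: 625
Level 2: 125
Level 3: 25
Level 4: 5
Level 5: 1

The root is level 0 and the size-1 base case is level 5 (the tree spans levels 0 through 5, i.e. 6 levels counting the root), so the depth is the number of divisions: log_5(3125) = 5

The recursion tree depth is log_5(3125) = 5. At each level, the problem size is divided by 5, so it takes 5 divisions to reduce to a base case of size 1. The algorithm makes 1 recursive call at each level.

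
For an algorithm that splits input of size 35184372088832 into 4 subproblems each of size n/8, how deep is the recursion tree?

For divide and conquer with division factor 8:

Problem sizes at each level:
Level 0: 35184372088832
Level 1: 4398046511104
Level 2: 549755813888
Level 3: 68719476736
Level 4: 8589934592
Level 5: 1073741824
Level 6: 134217728
Level 7: 16777216
Level 8: 2097152
Level 9: 262144
Level 10: 32768
Level 11: 4096
Level 12: 512
Level 13: 64
Level 14: 8
Level 15: 1

The root is level 0 and the size-1 base case is level 15 (the tree spans levels 0 through 15, i.e. 16 levels counting the root), so the depth is the number of divisions: log_8(35184372088832) = 15

The recursion tree depth is log_8(35184372088832) = 15. At each level, the problem size is divided by 8, so it takes 15 divisions to reduce to a base case of size 1. The algorithm makes 4 recursive calls at each level.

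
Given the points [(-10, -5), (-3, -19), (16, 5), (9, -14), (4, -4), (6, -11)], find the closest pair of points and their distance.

Computing all pairwise distances among 6 points:

d((-10, -5), (-3, -19)) = 15.6525
d((-10, -5), (16, 5)) = 27.8568
d((-10, -5), (9, -14)) = 21.0238
d((-10, -5), (4, -4)) = 14.0357
d((-10, -5), (6, -11)) = 17.088
d((-3, -19), (16, 5)) = 30.6105
d((-3, -19), (9, -14)) = 13.0
d((-3, -19), (4, -4)) = 16.5529
d((-3, -19), (6, -11)) = 12.0416
d((16, 5), (9, -14)) = 20.2485
d((16, 5), (4, -4)) = 15.0
d((16, 5), (6, -11)) = 18.868
d((9, -14), (4, -4)) = 11.1803
d((9, -14), (6, -11)) = 4.2426 <-- minimum
d((4, -4), (6, -11)) = 7.2801

Closest pair: (9, -14) and (6, -11) with distance 4.2426

The closest pair is (9, -14) and (6, -11) with Euclidean distance 4.2426. For 6 points, brute-force pairwise comparison is shown above. For large n, the divide-and-conquer algorithm (sort by x, recurse on halves, check the dividing strip) achieves O(n log n).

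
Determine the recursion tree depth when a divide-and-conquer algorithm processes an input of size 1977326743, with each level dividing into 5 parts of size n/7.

For divide and conquer with division factor 7:

Problem sizes at each level:
Level 0: 1977326743
Level 1: 282475249
Level 2: 40353607
Level 3: 5764801
Level 4: 823543
Level 5: 117649
Level 6: 16807
Level 7: 2401
Level 8: 343
Level 9: 49
Level 10: 7
Level 11: 1

The root is level 0 and the size-1 base case is level 11 (the tree spans levels 0 through 11, i.e. 12 levels counting the root), so the depth is the number of divisions: log_7(1977326743) = 11

The recursion tree depth is log_7(1977326743) = 11. At each level, the problem size is divided by 7, so it takes 11 divisions to reduce to a base case of size 1. The algorithm makes 5 recursive calls at each level.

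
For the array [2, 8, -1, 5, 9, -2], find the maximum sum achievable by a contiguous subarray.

Using Kadane's algorithm on [2, 8, -1, 5, 9, -2]:

Scanning through the array:
Position 1 (value 8): max_ending_here = 10, max_so_far = 10
Position 2 (value -1): max_ending_here = 9, max_so_far = 10
Position 3 (value 5): max_ending_here = 14, max_so_far = 14
Position 4 (value 9): max_ending_here = 23, max_so_far = 23
Position 5 (value -2): max_ending_here = 21, max_so_far = 23

Maximum subarray: [2, 8, -1, 5, 9]
Maximum sum: 23

The maximum subarray is [2, 8, -1, 5, 9] with sum 23. This subarray runs from index 0 to index 4.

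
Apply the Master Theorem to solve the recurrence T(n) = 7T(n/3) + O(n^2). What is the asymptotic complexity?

Master Theorem for T(n) = 7T(n/3) + O(n^2):

a = 7, b = 3, c = 2
log_b(a) = log_3(7) = 1.7712

Case 3: c = 2 > log_3(7) = 1.7712
T(n) = O(n^2) = O(n^2)

For T(n) = 7T(n/3) + O(n^2): log_3(7) = 1.7712. This is Case 3 of the Master Theorem (c > log_b(a), work dominated by root), giving O(n^2).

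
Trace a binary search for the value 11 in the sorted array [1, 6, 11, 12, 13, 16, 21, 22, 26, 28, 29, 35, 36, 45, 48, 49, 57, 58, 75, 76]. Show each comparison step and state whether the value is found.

Binary search for 11 in [1, 6, 11, 12, 13, 16, 21, 22, 26, 28, 29, 35, 36, 45, 48, 49, 57, 58, 75, 76]:

lo=0, hi=19, mid=9, arr[mid]=28 -> 28 > 11, search left half
lo=0, hi=8, mid=4, arr[mid]=13 -> 13 > 11, search left half
lo=0, hi=3, mid=1, arr[mid]=6 -> 6 < 11, search right half
lo=2, hi=3, mid=2, arr[mid]=11 -> Found target at index 2!

Binary search finds 11 at index 2 after 4 comparisons. The search repeatedly halves the search space by comparing with the middle element.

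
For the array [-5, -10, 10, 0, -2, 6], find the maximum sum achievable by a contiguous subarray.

Using Kadane's algorithm on [-5, -10, 10, 0, -2, 6]:

Scanning through the array:
Position 1 (value -10): max_ending_here = -10, max_so_far = -5
Position 2 (value 10): max_ending_here = 10, max_so_far = 10
Position 3 (value 0): max_ending_here = 10, max_so_far = 10
Position 4 (value -2): max_ending_here = 8, max_so_far = 10
Position 5 (value 6): max_ending_here = 14, max_so_far = 14

Maximum subarray: [10, 0, -2, 6]
Maximum sum: 14

The maximum subarray is [10, 0, -2, 6] with sum 14. This subarray runs from index 2 to index 5.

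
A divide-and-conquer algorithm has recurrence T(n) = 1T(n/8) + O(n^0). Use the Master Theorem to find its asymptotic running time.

Master Theorem for T(n) = 1T(n/8) + O(n^0):

a = 1, b = 8, c = 0
log_b(a) = log_8(1) = 0.0000

Case 2: c = 0 = log_8(1) = 0.0000
T(n) = O(n^0 log n) = O(log n)

For T(n) = 1T(n/8) + O(n^0): log_8(1) = 0.0000. This is Case 2 of the Master Theorem (c = log_b(a), equal work at all levels), giving O(log n).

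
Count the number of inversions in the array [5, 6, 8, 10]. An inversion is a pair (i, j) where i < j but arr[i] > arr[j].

Finding inversions in [5, 6, 8, 10]:


Total inversions: 0

The array has 0 inversions. It is already sorted.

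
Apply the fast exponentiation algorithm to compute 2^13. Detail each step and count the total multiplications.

Computing 2^13 by squaring (build up from 2^1; each line after the first costs one multiplication):

2^1 = 2
2^2 = (2^1)^2 = 2^2 = 4
2^3 = 2 * 2^2 = 2 * 4 = 8
2^6 = (2^3)^2 = 8^2 = 64
2^12 = (2^6)^2 = 64^2 = 4096
2^13 = 2 * 2^12 = 2 * 4096 = 8192

Result: 8192
Multiplications needed: 5 (5 lines after 2^1)

2^13 = 8192. Using exponentiation by squaring, this requires 5 multiplications. The key idea: if the exponent is even, square the half-power; if odd, multiply by the base once.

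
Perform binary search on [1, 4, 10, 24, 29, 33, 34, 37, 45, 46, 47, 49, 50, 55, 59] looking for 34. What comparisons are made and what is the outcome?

Binary search for 34 in [1, 4, 10, 24, 29, 33, 34, 37, 45, 46, 47, 49, 50, 55, 59]:

lo=0, hi=14, mid=7, arr[mid]=37 -> 37 > 34, search left half
lo=0, hi=6, mid=3, arr[mid]=24 -> 24 < 34, search right half
lo=4, hi=6, mid=5, arr[mid]=33 -> 33 < 34, search right half
lo=6, hi=6, mid=6, arr[mid]=34 -> Found target at index 6!

Binary search finds 34 at index 6 after 4 comparisons. The search repeatedly halves the search space by comparing with the middle element.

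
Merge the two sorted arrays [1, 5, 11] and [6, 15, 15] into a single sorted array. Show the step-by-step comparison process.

Merging process:

Compare 1 vs 6: take 1 from left. Merged: [1]
Compare 5 vs 6: take 5 from left. Merged: [1, 5]
Compare 11 vs 6: take 6 from right. Merged: [1, 5, 6]
Compare 11 vs 15: take 11 from left. Merged: [1, 5, 6, 11]
Append remaining from right: [15, 15]. Merged: [1, 5, 6, 11, 15, 15]

Final merged array: [1, 5, 6, 11, 15, 15]
Total comparisons: 4

The merged array is [1, 5, 6, 11, 15, 15], requiring 4 comparisons. The merge step runs in O(n) time where n is the total number of elements.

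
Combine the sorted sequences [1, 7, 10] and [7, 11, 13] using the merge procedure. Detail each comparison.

Merging process:

Compare 1 vs 7: take 1 from left. Merged: [1]
Compare 7 vs 7: take 7 from left. Merged: [1, 7]
Compare 10 vs 7: take 7 from right. Merged: [1, 7, 7]
Compare 10 vs 11: take 10 from left. Merged: [1, 7, 7, 10]
Append remaining from right: [11, 13]. Merged: [1, 7, 7, 10, 11, 13]

Final merged array: [1, 7, 7, 10, 11, 13]
Total comparisons: 4

The merged array is [1, 7, 7, 10, 11, 13], requiring 4 comparisons. The merge step runs in O(n) time where n is the total number of elements.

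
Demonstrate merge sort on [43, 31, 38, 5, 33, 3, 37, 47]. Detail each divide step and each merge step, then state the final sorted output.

Merge sort trace:

Split: [43, 31, 38, 5, 33, 3, 37, 47] -> [43, 31, 38, 5] and [33, 3, 37, 47]
  Split: [43, 31, 38, 5] -> [43, 31] and [38, 5]
    Split: [43, 31] -> [43] and [31]
    Merge: [43] + [31] -> [31, 43]
    Split: [38, 5] -> [38] and [5]
    Merge: [38] + [5] -> [5, 38]
  Merge: [31, 43] + [5, 38] -> [5, 31, 38, 43]
  Split: [33, 3, 37, 47] -> [33, 3] and [37, 47]
    Split: [33, 3] -> [33] and [3]
    Merge: [33] + [3] -> [3, 33]
    Split: [37, 47] -> [37] and [47]
    Merge: [37] + [47] -> [37, 47]
  Merge: [3, 33] + [37, 47] -> [3, 33, 37, 47]
Merge: [5, 31, 38, 43] + [3, 33, 37, 47] -> [3, 5, 31, 33, 37, 38, 43, 47]

Final sorted array: [3, 5, 31, 33, 37, 38, 43, 47]

The merge sort proceeds by recursively splitting the array and merging sorted halves.
After all merges, the sorted array is [3, 5, 31, 33, 37, 38, 43, 47].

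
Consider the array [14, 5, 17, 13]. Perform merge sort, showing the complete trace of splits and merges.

Merge sort trace:

Split: [14, 5, 17, 13] -> [14, 5] and [17, 13]
  Split: [14, 5] -> [14] and [5]
  Merge: [14] + [5] -> [5, 14]
  Split: [17, 13] -> [17] and [13]
  Merge: [17] + [13] -> [13, 17]
Merge: [5, 14] + [13, 17] -> [5, 13, 14, 17]

Final sorted array: [5, 13, 14, 17]

The merge sort proceeds by recursively splitting the array and merging sorted halves.
After all merges, the sorted array is [5, 13, 14, 17].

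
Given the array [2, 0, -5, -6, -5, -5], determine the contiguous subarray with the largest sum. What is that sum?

Using Kadane's algorithm on [2, 0, -5, -6, -5, -5]:

Scanning through the array:
Position 1 (value 0): max_ending_here = 2, max_so_far = 2
Position 2 (value -5): max_ending_here = -3, max_so_far = 2
Position 3 (value -6): max_ending_here = -6, max_so_far = 2
Position 4 (value -5): max_ending_here = -5, max_so_far = 2
Position 5 (value -5): max_ending_here = -5, max_so_far = 2

Maximum subarray: [2]
Maximum sum: 2

The maximum subarray is [2] with sum 2. This subarray runs from index 0 to index 0.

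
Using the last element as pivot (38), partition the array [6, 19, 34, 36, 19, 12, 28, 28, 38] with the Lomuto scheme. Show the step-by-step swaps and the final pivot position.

Lomuto partition with pivot = 38:

Initial array: [6, 19, 34, 36, 19, 12, 28, 28, 38]

arr[0]=6 <= 38: swap with position 0, array becomes [6, 19, 34, 36, 19, 12, 28, 28, 38]
arr[1]=19 <= 38: swap with position 1, array becomes [6, 19, 34, 36, 19, 12, 28, 28, 38]
arr[2]=34 <= 38: swap with position 2, array becomes [6, 19, 34, 36, 19, 12, 28, 28, 38]
arr[3]=36 <= 38: swap with position 3, array becomes [6, 19, 34, 36, 19, 12, 28, 28, 38]
arr[4]=19 <= 38: swap with position 4, array becomes [6, 19, 34, 36, 19, 12, 28, 28, 38]
arr[5]=12 <= 38: swap with position 5, array becomes [6, 19, 34, 36, 19, 12, 28, 28, 38]
arr[6]=28 <= 38: swap with position 6, array becomes [6, 19, 34, 36, 19, 12, 28, 28, 38]
arr[7]=28 <= 38: swap with position 7, array becomes [6, 19, 34, 36, 19, 12, 28, 28, 38]

Place pivot at position 8: [6, 19, 34, 36, 19, 12, 28, 28, 38]
Pivot position: 8

After partitioning with pivot 38, the array becomes [6, 19, 34, 36, 19, 12, 28, 28, 38]. The pivot is placed at index 8. All elements to the left of the pivot are <= 38, and all elements to the right are > 38.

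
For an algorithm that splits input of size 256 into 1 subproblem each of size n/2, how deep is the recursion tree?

For divide and conquer with division factor 2:

Problem sizes at each level:
Level 0: 256
Level 1: 128
Level 2: 64
Level 3: 32
Level 4: 16
Level 5: 8
Level 6: 4
Level 7: 2
Level 8: 1

The root is level 0 and the size-1 base case is level 8 (the tree spans levels 0 through 8, i.e. 9 levels counting the root), so the depth is the number of divisions: log_2(256) = 8

The recursion tree depth is log_2(256) = 8. At each level, the problem size is divided by 2, so it takes 8 divisions to reduce to a base case of size 1. The algorithm makes 1 recursive call at each level.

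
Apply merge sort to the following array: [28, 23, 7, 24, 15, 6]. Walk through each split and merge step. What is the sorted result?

Merge sort trace:

Split: [28, 23, 7, 24, 15, 6] -> [28, 23, 7] and [24, 15, 6]
  Split: [28, 23, 7] -> [28] and [23, 7]
    Split: [23, 7] -> [23] and [7]
    Merge: [23] + [7] -> [7, 23]
  Merge: [28] + [7, 23] -> [7, 23, 28]
  Split: [24, 15, 6] -> [24] and [15, 6]
    Split: [15, 6] -> [15] and [6]
    Merge: [15] + [6] -> [6, 15]
  Merge: [24] + [6, 15] -> [6, 15, 24]
Merge: [7, 23, 28] + [6, 15, 24] -> [6, 7, 15, 23, 24, 28]

Final sorted array: [6, 7, 15, 23, 24, 28]

The merge sort proceeds by recursively splitting the array and merging sorted halves.
After all merges, the sorted array is [6, 7, 15, 23, 24, 28].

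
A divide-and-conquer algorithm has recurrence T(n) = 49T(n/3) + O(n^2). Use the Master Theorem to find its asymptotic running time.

Master Theorem for T(n) = 49T(n/3) + O(n^2):

a = 49, b = 3, c = 2
log_b(a) = log_3(49) = 3.5425

Case 1: c = 2 < log_3(49) = 3.5425
T(n) = O(n^(log_3 49))

For T(n) = 49T(n/3) + O(n^2): log_3(49) = 3.5425. This is Case 1 of the Master Theorem (c < log_b(a), work dominated by leaves), giving O(n^(log_3 49)).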